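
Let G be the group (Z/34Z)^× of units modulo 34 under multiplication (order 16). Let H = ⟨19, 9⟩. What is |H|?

8

|⟨19⟩| = 8 and |⟨9⟩| = 8, so |H| is a multiple of lcm(8, 8) = 8 and divides |G| = 16.
Closing under the operation: H = {1, 9, 13, 15, 19, 21, 25, 33}, so |H| = 8.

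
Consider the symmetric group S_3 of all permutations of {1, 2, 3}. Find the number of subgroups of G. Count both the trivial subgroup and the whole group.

|G| = 6, so by Lagrange every subgroup order divides 6. Divisors: 1, 2, 3, 6.
Subgroups by order — order 1: 1; order 2: 3; order 3: 1; order 6: 1.
Total: 1 + 3 + 1 + 1 = 6.

6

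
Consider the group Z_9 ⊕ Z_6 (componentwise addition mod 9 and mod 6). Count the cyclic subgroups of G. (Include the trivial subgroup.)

16

Each element a generates a cyclic subgroup ⟨a⟩; distinct elements may generate the same one (a cyclic group of order d has φ(d) generators).
Cyclic subgroups by order — order 1: 1; order 2: 1; order 3: 4; order 6: 4; order 9: 3; order 18: 3.
Total: 16.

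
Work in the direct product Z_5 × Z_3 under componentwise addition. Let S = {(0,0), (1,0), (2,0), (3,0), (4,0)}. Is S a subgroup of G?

Yes

|S| = 5 divides |G| = 15, consistent with Lagrange.
S contains the identity, every element's inverse is in S, and S is closed under +: it is a subgroup.
In fact S = ⟨(4,0)⟩.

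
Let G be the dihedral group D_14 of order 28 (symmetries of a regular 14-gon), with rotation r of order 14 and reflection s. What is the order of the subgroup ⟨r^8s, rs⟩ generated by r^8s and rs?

4

|⟨r^8s⟩| = 2 and |⟨rs⟩| = 2, so |H| is a multiple of lcm(2, 2) = 2 and divides |G| = 28.
Closing under the operation: H = {e, r^7, rs, r^8s}, so |H| = 4.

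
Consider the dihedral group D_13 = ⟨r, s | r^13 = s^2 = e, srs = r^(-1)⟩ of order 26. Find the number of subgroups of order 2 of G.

13

|G| = 26 and 2 | 26, so subgroups of order 2 are possible by Lagrange.
The subgroups of order 2 are: {e, r^10s}; {e, r^11s}; {e, r^12s}; {e, r^2s}; … (13 in all).
So G has 13 subgroups of order 2.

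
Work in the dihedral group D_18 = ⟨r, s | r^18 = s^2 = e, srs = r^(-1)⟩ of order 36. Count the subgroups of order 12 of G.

3

|G| = 36 and 12 | 36, so subgroups of order 12 are possible by Lagrange.
The subgroups of order 12 are: {e, r^3, r^6, r^9, r^12, r^15, rs, r^4s, r^7s, r^10s, r^13s, r^16s}; {e, r^3, r^6, r^9, r^12, r^15, r^2s, r^5s, r^8s, r^11s, r^14s, r^17s}; {e, r^3, r^6, r^9, r^12, r^15, s, r^3s, r^6s, r^9s, r^12s, r^15s}.
So G has 3 subgroups of order 12.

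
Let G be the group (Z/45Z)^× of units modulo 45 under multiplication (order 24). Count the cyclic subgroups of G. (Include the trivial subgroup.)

12

Each element a generates a cyclic subgroup ⟨a⟩; distinct elements may generate the same one (a cyclic group of order d has φ(d) generators).
Cyclic subgroups by order — order 1: 1; order 2: 3; order 3: 1; order 4: 2; order 6: 3; order 12: 2.
Total: 12.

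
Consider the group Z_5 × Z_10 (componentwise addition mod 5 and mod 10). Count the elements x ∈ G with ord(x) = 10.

24

An element (a,b) has order lcm(ord(a), ord(b)); count pairs with lcm equal to 10.
Enumerating gives 24 such elements.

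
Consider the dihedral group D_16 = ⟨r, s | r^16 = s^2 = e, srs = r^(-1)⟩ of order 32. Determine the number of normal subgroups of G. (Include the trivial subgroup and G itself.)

G has 36 subgroups. Checking conjugation-invariance by order — order 1: 1/1 normal; order 2: 1/17 normal; order 4: 1/9 normal; order 8: 1/5 normal; order 16: 3/3 normal; order 32: 1/1 normal.
Total normal subgroups: 8.

8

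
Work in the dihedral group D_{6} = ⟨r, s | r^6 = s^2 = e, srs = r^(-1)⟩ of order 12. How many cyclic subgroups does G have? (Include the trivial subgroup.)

10

Each element a generates a cyclic subgroup ⟨a⟩; distinct elements may generate the same one (a cyclic group of order d has φ(d) generators).
Cyclic subgroups by order — order 1: 1; order 2: 7; order 3: 1; order 6: 1.
Total: 10.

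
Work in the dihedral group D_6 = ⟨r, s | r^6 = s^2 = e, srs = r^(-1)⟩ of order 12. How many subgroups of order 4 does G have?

|G| = 12 and 4 | 12, so subgroups of order 4 are possible by Lagrange.
The subgroups of order 4 are: {e, r^3, r^2s, r^5s}; {e, r^3, s, r^3s}; {e, r^3, rs, r^4s}.
So G has 3 subgroups of order 4.

3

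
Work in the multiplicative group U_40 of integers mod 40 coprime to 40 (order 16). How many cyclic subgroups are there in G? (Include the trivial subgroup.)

A cyclic subgroup of order d is generated by each of its φ(d) elements of order d, so the cyclic subgroups of order d number (#elements of order d)/φ(d).
Cyclic subgroups by order — order 1: 1; order 2: 7; order 4: 4.
Total: 12.

12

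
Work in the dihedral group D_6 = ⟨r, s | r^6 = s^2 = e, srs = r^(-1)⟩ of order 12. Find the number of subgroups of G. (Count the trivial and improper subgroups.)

16

|G| = 12, so by Lagrange every subgroup order divides 12. Divisors: 1, 2, 3, 4, 6, 12.
Subgroups by order — order 1: 1; order 2: 7; order 3: 1; order 4: 3; order 6: 3; order 12: 1.
Total: 1 + 7 + 1 + 3 + 3 + 1 = 16.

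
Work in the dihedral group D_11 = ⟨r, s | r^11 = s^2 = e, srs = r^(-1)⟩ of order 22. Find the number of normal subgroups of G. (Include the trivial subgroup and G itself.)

3

G has 14 subgroups. Checking conjugation-invariance by order — order 1: 1/1 normal; order 2: 0/11 normal; order 11: 1/1 normal; order 22: 1/1 normal.
Total normal subgroups: 3.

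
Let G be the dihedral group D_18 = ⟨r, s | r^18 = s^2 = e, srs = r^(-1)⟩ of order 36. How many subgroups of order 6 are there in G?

7

|G| = 36 and 6 | 36, so subgroups of order 6 are possible by Lagrange.
The subgroups of order 6 are: {e, r^6, r^12, r^4s, r^10s, r^16s}; {e, r^6, r^12, r^5s, r^11s, r^17s}; {e, r^6, r^12, s, r^6s, r^12s}; {e, r^6, r^12, rs, r^7s, r^13s}; … (7 in all).
So G has 7 subgroups of order 6.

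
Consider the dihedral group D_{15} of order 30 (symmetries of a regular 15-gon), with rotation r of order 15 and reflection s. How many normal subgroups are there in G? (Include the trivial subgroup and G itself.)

G has 28 subgroups. Checking conjugation-invariance by order — order 1: 1/1 normal; order 2: 0/15 normal; order 3: 1/1 normal; order 5: 1/1 normal; order 6: 0/5 normal; order 10: 0/3 normal; order 15: 1/1 normal; order 30: 1/1 normal.
Total normal subgroups: 5.

5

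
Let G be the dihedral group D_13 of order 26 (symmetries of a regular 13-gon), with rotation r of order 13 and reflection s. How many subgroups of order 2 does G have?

|G| = 26 and 2 | 26, so subgroups of order 2 are possible by Lagrange.
The subgroups of order 2 are: {e, r^10s}; {e, r^11s}; {e, r^12s}; {e, r^2s}; … (13 in all).
So G has 13 subgroups of order 2.

13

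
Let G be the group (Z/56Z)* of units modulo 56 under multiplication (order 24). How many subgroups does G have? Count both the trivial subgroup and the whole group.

|G| = 24, so by Lagrange every subgroup order divides 24. Divisors: 1, 2, 3, 4, 6, 8, 12, 24.
Subgroups by order — order 1: 1; order 2: 7; order 3: 1; order 4: 7; order 6: 7; order 8: 1; order 12: 7; order 24: 1.
Total: 1 + 7 + 1 + 7 + 7 + 1 + 7 + 1 = 32.

32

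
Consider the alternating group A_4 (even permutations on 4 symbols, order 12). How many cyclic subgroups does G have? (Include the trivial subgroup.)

8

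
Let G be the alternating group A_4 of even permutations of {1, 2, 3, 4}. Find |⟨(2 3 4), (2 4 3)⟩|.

|⟨(2 3 4)⟩| = 3 and |⟨(2 4 3)⟩| = 3, so |H| is a multiple of lcm(3, 3) = 3 and divides |G| = 12.
Closing under the operation: H = {e, (2 3 4), (2 4 3)}, so |H| = 3.

3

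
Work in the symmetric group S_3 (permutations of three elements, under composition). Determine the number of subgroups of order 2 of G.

3

|G| = 6 and 2 | 6, so subgroups of order 2 are possible by Lagrange.
The subgroups of order 2 are: {e, (1 2)}; {e, (1 3)}; {e, (2 3)}.
So G has 3 subgroups of order 2.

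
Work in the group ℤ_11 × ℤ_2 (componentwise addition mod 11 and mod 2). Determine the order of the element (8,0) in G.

11

The order of (8,0) in Z_11 × Z_2 is lcm(ord(8) in Z_11, ord(0) in Z_2).
ord(8) = 11 and ord(0) = 1, so |⟨(8,0)⟩| = lcm(11, 1) = 11.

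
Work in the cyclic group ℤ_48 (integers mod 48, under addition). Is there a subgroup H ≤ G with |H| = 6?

Yes

6 | 48. A subgroup of order 6 is {0, 8, 16, 24, 32, 40}.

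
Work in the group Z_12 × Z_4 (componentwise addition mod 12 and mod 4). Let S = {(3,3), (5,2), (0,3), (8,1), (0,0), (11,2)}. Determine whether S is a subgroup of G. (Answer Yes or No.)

(11,2) ∈ S but its inverse (1,2) ∉ S, so S is not a subgroup.

No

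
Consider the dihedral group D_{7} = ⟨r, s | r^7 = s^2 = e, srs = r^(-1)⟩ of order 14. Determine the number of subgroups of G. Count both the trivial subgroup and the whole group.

|G| = 14, so by Lagrange every subgroup order divides 14. Divisors: 1, 2, 7, 14.
Subgroups by order — order 1: 1; order 2: 7; order 7: 1; order 14: 1.
Total: 1 + 7 + 1 + 1 = 10.

10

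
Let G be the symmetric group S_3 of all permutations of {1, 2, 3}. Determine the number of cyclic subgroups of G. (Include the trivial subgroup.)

5

Group the elements of G by the cyclic subgroup they generate; each cyclic subgroup of order d accounts for φ(d) elements.
Cyclic subgroups by order — order 1: 1; order 2: 3; order 3: 1.
Total: 5.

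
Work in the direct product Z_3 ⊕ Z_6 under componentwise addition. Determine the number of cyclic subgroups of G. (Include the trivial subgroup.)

Group the elements of G by the cyclic subgroup they generate; each cyclic subgroup of order d accounts for φ(d) elements.
Cyclic subgroups by order — order 1: 1; order 2: 1; order 3: 4; order 6: 4.
Total: 10.

10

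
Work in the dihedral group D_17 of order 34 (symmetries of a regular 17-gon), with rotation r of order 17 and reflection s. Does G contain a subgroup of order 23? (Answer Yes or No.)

23 does not divide |G| = 34, so by Lagrange no subgroup of order 23 exists.

No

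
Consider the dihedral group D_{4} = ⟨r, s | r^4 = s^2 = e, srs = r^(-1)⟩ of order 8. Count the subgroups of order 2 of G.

5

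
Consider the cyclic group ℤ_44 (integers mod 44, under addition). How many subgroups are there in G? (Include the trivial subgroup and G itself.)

6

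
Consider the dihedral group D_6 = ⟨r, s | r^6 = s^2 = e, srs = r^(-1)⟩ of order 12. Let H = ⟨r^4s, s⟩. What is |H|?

6

|⟨r^4s⟩| = 2 and |⟨s⟩| = 2, so |H| is a multiple of lcm(2, 2) = 2 and divides |G| = 12.
Closing under the operation: H = {e, r^2, r^4, s, r^2s, r^4s}, so |H| = 6.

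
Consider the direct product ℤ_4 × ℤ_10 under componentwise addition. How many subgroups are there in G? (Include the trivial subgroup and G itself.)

16

|G| = 40, so by Lagrange every subgroup order divides 40. Divisors: 1, 2, 4, 5, 8, 10, 20, 40.
Subgroups by order — order 1: 1; order 2: 3; order 4: 3; order 5: 1; order 8: 1; order 10: 3; order 20: 3; order 40: 1.
Total: 1 + 3 + 3 + 1 + 1 + 3 + 3 + 1 = 16.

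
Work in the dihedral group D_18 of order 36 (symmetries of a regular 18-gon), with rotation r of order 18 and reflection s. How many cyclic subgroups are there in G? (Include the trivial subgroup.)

24

A cyclic subgroup of order d is generated by each of its φ(d) elements of order d, so the cyclic subgroups of order d number (#elements of order d)/φ(d).
Cyclic subgroups by order — order 1: 1; order 2: 19; order 3: 1; order 6: 1; order 9: 1; order 18: 1.
Total: 24.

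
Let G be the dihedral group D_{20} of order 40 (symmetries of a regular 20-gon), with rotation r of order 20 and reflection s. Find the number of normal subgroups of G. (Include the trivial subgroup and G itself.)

9

G has 48 subgroups. Checking conjugation-invariance by order — order 1: 1/1 normal; order 2: 1/21 normal; order 4: 1/11 normal; order 5: 1/1 normal; order 8: 0/5 normal; order 10: 1/5 normal; order 20: 3/3 normal; order 40: 1/1 normal.
Total normal subgroups: 9.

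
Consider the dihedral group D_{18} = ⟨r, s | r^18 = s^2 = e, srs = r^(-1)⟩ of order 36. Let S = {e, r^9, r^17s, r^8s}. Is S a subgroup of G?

Yes

|S| = 4 divides |G| = 36, consistent with Lagrange.
S contains the identity, every element's inverse is in S, and S is closed under ·: it is a subgroup.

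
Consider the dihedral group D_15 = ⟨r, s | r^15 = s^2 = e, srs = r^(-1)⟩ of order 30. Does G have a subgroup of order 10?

10 | 30. A subgroup of order 10 is {e, r^3, r^6, r^9, r^12, rs, r^4s, r^7s, r^10s, r^13s}.

Yes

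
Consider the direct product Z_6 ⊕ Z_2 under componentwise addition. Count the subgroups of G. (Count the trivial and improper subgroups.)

|G| = 12, so by Lagrange every subgroup order divides 12. Divisors: 1, 2, 3, 4, 6, 12.
Subgroups by order — order 1: 1; order 2: 3; order 3: 1; order 4: 1; order 6: 3; order 12: 1.
Total: 1 + 3 + 1 + 1 + 3 + 1 = 10.

10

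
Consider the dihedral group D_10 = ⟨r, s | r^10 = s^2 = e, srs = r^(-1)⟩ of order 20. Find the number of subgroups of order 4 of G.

5

|G| = 20 and 4 | 20, so subgroups of order 4 are possible by Lagrange.
The subgroups of order 4 are: {e, r^5, r^2s, r^7s}; {e, r^5, r^3s, r^8s}; {e, r^5, r^4s, r^9s}; {e, r^5, s, r^5s}; … (5 in all).
So G has 5 subgroups of order 4.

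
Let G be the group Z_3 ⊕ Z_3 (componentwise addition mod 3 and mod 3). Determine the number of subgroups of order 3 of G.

|G| = 9 and 3 | 9, so subgroups of order 3 are possible by Lagrange.
The subgroups of order 3 are: {(0,0), (0,1), (0,2)}; {(0,0), (1,0), (2,0)}; {(0,0), (1,1), (2,2)}; {(0,0), (1,2), (2,1)}.
So G has 4 subgroups of order 3.

4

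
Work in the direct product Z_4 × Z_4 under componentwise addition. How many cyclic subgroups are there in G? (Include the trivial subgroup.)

10

Each element a generates a cyclic subgroup ⟨a⟩; distinct elements may generate the same one (a cyclic group of order d has φ(d) generators).
Cyclic subgroups by order — order 1: 1; order 2: 3; order 4: 6.
Total: 10.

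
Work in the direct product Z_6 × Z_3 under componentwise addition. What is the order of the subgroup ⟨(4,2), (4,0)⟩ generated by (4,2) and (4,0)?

|⟨(4,2)⟩| = 3 and |⟨(4,0)⟩| = 3, so |H| is a multiple of lcm(3, 3) = 3 and divides |G| = 18.
Closing under the operation: H = {(0,0), (0,1), (0,2), (2,0), (2,1), (2,2), (4,0), (4,1), (4,2)}, so |H| = 9.

9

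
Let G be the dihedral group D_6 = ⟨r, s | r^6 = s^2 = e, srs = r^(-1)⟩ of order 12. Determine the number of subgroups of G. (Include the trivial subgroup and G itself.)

16

|G| = 12, so by Lagrange every subgroup order divides 12. Divisors: 1, 2, 3, 4, 6, 12.
Subgroups by order — order 1: 1; order 2: 7; order 3: 1; order 4: 3; order 6: 3; order 12: 1.
Total: 1 + 7 + 1 + 3 + 3 + 1 = 16.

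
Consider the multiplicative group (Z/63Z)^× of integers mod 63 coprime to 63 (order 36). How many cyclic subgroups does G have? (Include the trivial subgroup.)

20

Each element a generates a cyclic subgroup ⟨a⟩; distinct elements may generate the same one (a cyclic group of order d has φ(d) generators).
Cyclic subgroups by order — order 1: 1; order 2: 3; order 3: 4; order 6: 12.
Total: 20.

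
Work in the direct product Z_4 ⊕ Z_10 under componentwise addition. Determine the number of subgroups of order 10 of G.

3

|G| = 40 and 10 | 40, so subgroups of order 10 are possible by Lagrange.
The subgroups of order 10 are: {(0,0), (0,1), (0,2), (0,3), (0,4), (0,5), (0,6), (0,7), (0,8), (0,9)}; {(0,0), (0,2), (0,4), (0,6), (0,8), (2,0), (2,2), (2,4), (2,6), (2,8)}; {(0,0), (0,2), (0,4), (0,6), (0,8), (2,1), (2,3), (2,5), (2,7), (2,9)}.
So G has 3 subgroups of order 10.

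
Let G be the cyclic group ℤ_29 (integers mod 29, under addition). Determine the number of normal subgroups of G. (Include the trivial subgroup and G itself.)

2

G is abelian, so every subgroup is normal.
G has 2 subgroups in total, hence 2 normal subgroups.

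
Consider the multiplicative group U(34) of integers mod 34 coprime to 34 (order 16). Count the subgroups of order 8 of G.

1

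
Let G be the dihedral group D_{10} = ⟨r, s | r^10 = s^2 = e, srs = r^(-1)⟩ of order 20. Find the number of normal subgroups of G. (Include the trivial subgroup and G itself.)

G has 22 subgroups. Checking conjugation-invariance by order — order 1: 1/1 normal; order 2: 1/11 normal; order 4: 0/5 normal; order 5: 1/1 normal; order 10: 3/3 normal; order 20: 1/1 normal.
Total normal subgroups: 7.

7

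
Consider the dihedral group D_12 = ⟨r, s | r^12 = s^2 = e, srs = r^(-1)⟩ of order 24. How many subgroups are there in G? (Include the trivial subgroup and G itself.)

34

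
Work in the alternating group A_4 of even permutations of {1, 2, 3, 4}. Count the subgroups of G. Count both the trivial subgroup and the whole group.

10

|G| = 12, so by Lagrange every subgroup order divides 12. Divisors: 1, 2, 3, 4, 6, 12.
Subgroups by order — order 1: 1; order 2: 3; order 3: 4; order 4: 1; order 6: 0; order 12: 1.
Total: 1 + 3 + 4 + 1 + 0 + 1 = 10.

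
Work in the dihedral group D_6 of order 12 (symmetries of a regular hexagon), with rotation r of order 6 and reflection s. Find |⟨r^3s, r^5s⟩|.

6

|⟨r^3s⟩| = 2 and |⟨r^5s⟩| = 2, so |H| is a multiple of lcm(2, 2) = 2 and divides |G| = 12.
Closing under the operation: H = {e, r^2, r^4, rs, r^3s, r^5s}, so |H| = 6.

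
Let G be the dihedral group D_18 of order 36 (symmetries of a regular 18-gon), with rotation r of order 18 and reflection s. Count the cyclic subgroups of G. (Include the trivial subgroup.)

24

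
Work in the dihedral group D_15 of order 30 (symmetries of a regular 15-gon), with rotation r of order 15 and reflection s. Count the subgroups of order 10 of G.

3

|G| = 30 and 10 | 30, so subgroups of order 10 are possible by Lagrange.
The subgroups of order 10 are: {e, r^3, r^6, r^9, r^12, rs, r^4s, r^7s, r^10s, r^13s}; {e, r^3, r^6, r^9, r^12, r^2s, r^5s, r^8s, r^11s, r^14s}; {e, r^3, r^6, r^9, r^12, s, r^3s, r^6s, r^9s, r^12s}.
So G has 3 subgroups of order 10.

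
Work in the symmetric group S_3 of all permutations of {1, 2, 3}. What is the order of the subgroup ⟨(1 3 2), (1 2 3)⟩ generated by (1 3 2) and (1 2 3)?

3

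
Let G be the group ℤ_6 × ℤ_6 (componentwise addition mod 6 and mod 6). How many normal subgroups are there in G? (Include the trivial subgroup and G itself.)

G is abelian, so every subgroup is normal.
G has 30 subgroups in total, hence 30 normal subgroups.

30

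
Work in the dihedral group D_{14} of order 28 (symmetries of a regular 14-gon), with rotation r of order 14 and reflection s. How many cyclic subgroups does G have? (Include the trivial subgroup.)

18

A cyclic subgroup of order d is generated by each of its φ(d) elements of order d, so the cyclic subgroups of order d number (#elements of order d)/φ(d).
Cyclic subgroups by order — order 1: 1; order 2: 15; order 7: 1; order 14: 1.
Total: 18.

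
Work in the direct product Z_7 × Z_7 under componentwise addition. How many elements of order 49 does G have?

An element (a,b) has order lcm(ord(a), ord(b)); count pairs with lcm equal to 49.
Enumerating gives 0 such elements.

0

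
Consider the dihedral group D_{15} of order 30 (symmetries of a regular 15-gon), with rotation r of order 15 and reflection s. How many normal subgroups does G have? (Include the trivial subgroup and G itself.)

G has 28 subgroups. Checking conjugation-invariance by order — order 1: 1/1 normal; order 2: 0/15 normal; order 3: 1/1 normal; order 5: 1/1 normal; order 6: 0/5 normal; order 10: 0/3 normal; order 15: 1/1 normal; order 30: 1/1 normal.
Total normal subgroups: 5.

5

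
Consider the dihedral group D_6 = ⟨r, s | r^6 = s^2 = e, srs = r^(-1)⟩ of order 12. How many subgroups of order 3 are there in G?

1

|G| = 12 and 3 | 12, so subgroups of order 3 are possible by Lagrange.
The subgroups of order 3 are: {e, r^2, r^4}.
So G has 1 subgroup of order 3.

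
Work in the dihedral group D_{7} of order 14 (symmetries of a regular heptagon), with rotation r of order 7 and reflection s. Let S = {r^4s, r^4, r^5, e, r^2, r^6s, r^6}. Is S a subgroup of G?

No

r^4 ∈ S but its inverse r^3 ∉ S, so S is not a subgroup.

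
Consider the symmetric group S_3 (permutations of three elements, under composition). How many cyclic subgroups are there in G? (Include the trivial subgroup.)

5

A cyclic subgroup of order d is generated by each of its φ(d) elements of order d, so the cyclic subgroups of order d number (#elements of order d)/φ(d).
Cyclic subgroups by order — order 1: 1; order 2: 3; order 3: 1.
Total: 5.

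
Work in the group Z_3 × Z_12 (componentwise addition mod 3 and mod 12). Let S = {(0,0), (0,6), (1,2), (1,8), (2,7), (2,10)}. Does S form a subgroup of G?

(2,7) ∈ S but its inverse (1,5) ∉ S, so S is not a subgroup.

No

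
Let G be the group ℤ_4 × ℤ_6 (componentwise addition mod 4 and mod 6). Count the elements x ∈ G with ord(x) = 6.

6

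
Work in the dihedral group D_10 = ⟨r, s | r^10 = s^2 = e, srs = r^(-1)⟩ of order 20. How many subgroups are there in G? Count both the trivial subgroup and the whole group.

22

|G| = 20, so by Lagrange every subgroup order divides 20. Divisors: 1, 2, 4, 5, 10, 20.
Subgroups by order — order 1: 1; order 2: 11; order 4: 5; order 5: 1; order 10: 3; order 20: 1.
Total: 1 + 11 + 5 + 1 + 3 + 1 = 22.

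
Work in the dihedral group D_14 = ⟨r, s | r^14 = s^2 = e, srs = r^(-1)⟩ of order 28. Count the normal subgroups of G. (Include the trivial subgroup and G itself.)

7

G has 28 subgroups. Checking conjugation-invariance by order — order 1: 1/1 normal; order 2: 1/15 normal; order 4: 0/7 normal; order 7: 1/1 normal; order 14: 3/3 normal; order 28: 1/1 normal.
Total normal subgroups: 7.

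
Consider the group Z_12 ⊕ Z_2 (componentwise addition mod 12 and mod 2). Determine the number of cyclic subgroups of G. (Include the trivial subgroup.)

12

Each element a generates a cyclic subgroup ⟨a⟩; distinct elements may generate the same one (a cyclic group of order d has φ(d) generators).
Cyclic subgroups by order — order 1: 1; order 2: 3; order 3: 1; order 4: 2; order 6: 3; order 12: 2.
Total: 12.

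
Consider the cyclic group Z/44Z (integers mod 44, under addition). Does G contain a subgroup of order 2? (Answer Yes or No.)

Yes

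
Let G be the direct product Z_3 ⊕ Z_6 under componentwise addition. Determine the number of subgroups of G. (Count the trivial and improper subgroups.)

12

|G| = 18, so by Lagrange every subgroup order divides 18. Divisors: 1, 2, 3, 6, 9, 18.
Subgroups by order — order 1: 1; order 2: 1; order 3: 4; order 6: 4; order 9: 1; order 18: 1.
Total: 1 + 1 + 4 + 4 + 1 + 1 = 12.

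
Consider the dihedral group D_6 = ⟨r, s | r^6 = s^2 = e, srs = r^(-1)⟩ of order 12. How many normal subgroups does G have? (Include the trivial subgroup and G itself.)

G has 16 subgroups. Checking conjugation-invariance by order — order 1: 1/1 normal; order 2: 1/7 normal; order 3: 1/1 normal; order 4: 0/3 normal; order 6: 3/3 normal; order 12: 1/1 normal.
Total normal subgroups: 7.

7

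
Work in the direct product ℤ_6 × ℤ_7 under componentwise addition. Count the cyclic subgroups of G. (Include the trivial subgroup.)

Group the elements of G by the cyclic subgroup they generate; each cyclic subgroup of order d accounts for φ(d) elements.
Cyclic subgroups by order — order 1: 1; order 2: 1; order 3: 1; order 6: 1; order 7: 1; order 14: 1; order 21: 1; order 42: 1.
Total: 8.

8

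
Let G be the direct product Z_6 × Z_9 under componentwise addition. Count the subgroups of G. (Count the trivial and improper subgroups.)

20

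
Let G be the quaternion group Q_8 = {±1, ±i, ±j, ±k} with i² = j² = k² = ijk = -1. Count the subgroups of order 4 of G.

3

|G| = 8 and 4 | 8, so subgroups of order 4 are possible by Lagrange.
The subgroups of order 4 are: {1, -1, i, -i}; {1, -1, j, -j}; {1, -1, k, -k}.
So G has 3 subgroups of order 4.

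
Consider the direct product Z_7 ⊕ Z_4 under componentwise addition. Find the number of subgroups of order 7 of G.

1

|G| = 28 and 7 | 28, so subgroups of order 7 are possible by Lagrange.
The subgroups of order 7 are: {(0,0), (1,0), (2,0), (3,0), (4,0), (5,0), (6,0)}.
So G has 1 subgroup of order 7.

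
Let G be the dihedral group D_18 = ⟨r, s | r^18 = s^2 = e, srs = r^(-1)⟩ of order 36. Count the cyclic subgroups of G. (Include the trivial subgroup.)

A cyclic subgroup of order d is generated by each of its φ(d) elements of order d, so the cyclic subgroups of order d number (#elements of order d)/φ(d).
Cyclic subgroups by order — order 1: 1; order 2: 19; order 3: 1; order 6: 1; order 9: 1; order 18: 1.
Total: 24.

24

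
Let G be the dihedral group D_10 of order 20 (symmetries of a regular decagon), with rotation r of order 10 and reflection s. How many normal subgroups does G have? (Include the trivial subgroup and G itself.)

G has 22 subgroups. Checking conjugation-invariance by order — order 1: 1/1 normal; order 2: 1/11 normal; order 4: 0/5 normal; order 5: 1/1 normal; order 10: 3/3 normal; order 20: 1/1 normal.
Total normal subgroups: 7.

7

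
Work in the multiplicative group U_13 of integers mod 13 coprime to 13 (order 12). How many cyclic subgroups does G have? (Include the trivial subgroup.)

Group the elements of G by the cyclic subgroup they generate; each cyclic subgroup of order d accounts for φ(d) elements.
Cyclic subgroups by order — order 1: 1; order 2: 1; order 3: 1; order 4: 1; order 6: 1; order 12: 1.
Total: 6.

6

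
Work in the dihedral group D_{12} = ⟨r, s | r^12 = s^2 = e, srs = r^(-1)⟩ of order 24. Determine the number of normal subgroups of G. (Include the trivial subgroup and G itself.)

9

G has 34 subgroups. Checking conjugation-invariance by order — order 1: 1/1 normal; order 2: 1/13 normal; order 3: 1/1 normal; order 4: 1/7 normal; order 6: 1/5 normal; order 8: 0/3 normal; order 12: 3/3 normal; order 24: 1/1 normal.
Total normal subgroups: 9.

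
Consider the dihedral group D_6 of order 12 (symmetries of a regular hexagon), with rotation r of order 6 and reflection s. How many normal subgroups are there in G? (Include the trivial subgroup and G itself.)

G has 16 subgroups. Checking conjugation-invariance by order — order 1: 1/1 normal; order 2: 1/7 normal; order 3: 1/1 normal; order 4: 0/3 normal; order 6: 3/3 normal; order 12: 1/1 normal.
Total normal subgroups: 7.

7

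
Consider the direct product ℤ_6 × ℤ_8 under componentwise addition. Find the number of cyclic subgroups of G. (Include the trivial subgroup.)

16

A cyclic subgroup of order d is generated by each of its φ(d) elements of order d, so the cyclic subgroups of order d number (#elements of order d)/φ(d).
Cyclic subgroups by order — order 1: 1; order 2: 3; order 3: 1; order 4: 2; order 6: 3; order 8: 2; order 12: 2; order 24: 2.
Total: 16.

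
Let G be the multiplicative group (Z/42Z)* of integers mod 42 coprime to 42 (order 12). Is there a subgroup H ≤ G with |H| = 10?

10 does not divide |G| = 12, so by Lagrange no subgroup of order 10 exists.

No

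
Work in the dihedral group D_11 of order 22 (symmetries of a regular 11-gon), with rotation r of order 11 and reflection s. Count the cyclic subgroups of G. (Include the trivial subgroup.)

Each element a generates a cyclic subgroup ⟨a⟩; distinct elements may generate the same one (a cyclic group of order d has φ(d) generators).
Cyclic subgroups by order — order 1: 1; order 2: 11; order 11: 1.
Total: 13.

13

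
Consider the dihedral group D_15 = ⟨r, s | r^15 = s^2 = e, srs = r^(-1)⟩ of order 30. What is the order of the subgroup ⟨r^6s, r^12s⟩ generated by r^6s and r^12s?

10

|⟨r^6s⟩| = 2 and |⟨r^12s⟩| = 2, so |H| is a multiple of lcm(2, 2) = 2 and divides |G| = 30.
Closing under the operation: H = {e, r^3, r^6, r^9, r^12, s, r^3s, r^6s, r^9s, r^12s}, so |H| = 10.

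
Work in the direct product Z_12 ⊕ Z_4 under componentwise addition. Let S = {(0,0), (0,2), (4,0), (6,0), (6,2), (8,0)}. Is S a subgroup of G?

Closure fails: (0,2) + (4,0) = (4,2) ∉ S. So S is not a subgroup.

No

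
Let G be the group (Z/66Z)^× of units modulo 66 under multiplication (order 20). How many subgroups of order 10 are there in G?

|G| = 20 and 10 | 20, so subgroups of order 10 are possible by Lagrange.
The subgroups of order 10 are: {1, 7, 13, 19, 25, 31, 37, 43, 49, 61}; {1, 17, 25, 29, 31, 35, 37, 41, 49, 65}; {1, 5, 23, 25, 31, 37, 47, 49, 53, 59}.
So G has 3 subgroups of order 10.

3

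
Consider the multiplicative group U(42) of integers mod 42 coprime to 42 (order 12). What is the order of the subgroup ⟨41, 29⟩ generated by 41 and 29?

|⟨41⟩| = 2 and |⟨29⟩| = 2, so |H| is a multiple of lcm(2, 2) = 2 and divides |G| = 12.
Closing under the operation: H = {1, 13, 29, 41}, so |H| = 4.

4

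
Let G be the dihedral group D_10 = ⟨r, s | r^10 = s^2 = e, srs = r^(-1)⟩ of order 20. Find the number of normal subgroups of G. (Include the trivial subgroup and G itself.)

G has 22 subgroups. Checking conjugation-invariance by order — order 1: 1/1 normal; order 2: 1/11 normal; order 4: 0/5 normal; order 5: 1/1 normal; order 10: 3/3 normal; order 20: 1/1 normal.
Total normal subgroups: 7.

7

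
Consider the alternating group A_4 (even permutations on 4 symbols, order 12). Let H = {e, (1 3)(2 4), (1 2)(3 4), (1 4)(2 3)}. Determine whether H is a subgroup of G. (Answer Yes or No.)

|H| = 4 divides |G| = 12, consistent with Lagrange.
H contains the identity, every element's inverse is in H, and H is closed under ∘: it is a subgroup.

Yes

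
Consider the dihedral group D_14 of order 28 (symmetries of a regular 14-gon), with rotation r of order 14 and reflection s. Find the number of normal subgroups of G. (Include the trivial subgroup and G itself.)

7

G has 28 subgroups. Checking conjugation-invariance by order — order 1: 1/1 normal; order 2: 1/15 normal; order 4: 0/7 normal; order 7: 1/1 normal; order 14: 3/3 normal; order 28: 1/1 normal.
Total normal subgroups: 7.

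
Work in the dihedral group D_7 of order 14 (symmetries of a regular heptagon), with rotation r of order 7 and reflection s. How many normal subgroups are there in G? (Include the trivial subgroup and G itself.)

G has 10 subgroups. Checking conjugation-invariance by order — order 1: 1/1 normal; order 2: 0/7 normal; order 7: 1/1 normal; order 14: 1/1 normal.
Total normal subgroups: 3.

3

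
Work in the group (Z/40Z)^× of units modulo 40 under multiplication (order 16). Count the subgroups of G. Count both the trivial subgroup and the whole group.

27

|G| = 16, so by Lagrange every subgroup order divides 16. Divisors: 1, 2, 4, 8, 16.
Subgroups by order — order 1: 1; order 2: 7; order 4: 11; order 8: 7; order 16: 1.
Total: 1 + 7 + 11 + 7 + 1 = 27.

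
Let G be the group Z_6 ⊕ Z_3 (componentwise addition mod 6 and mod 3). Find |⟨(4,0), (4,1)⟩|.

9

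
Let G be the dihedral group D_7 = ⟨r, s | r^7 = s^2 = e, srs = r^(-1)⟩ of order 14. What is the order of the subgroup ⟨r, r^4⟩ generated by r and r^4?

|⟨r⟩| = 7 and |⟨r^4⟩| = 7, so |H| is a multiple of lcm(7, 7) = 7 and divides |G| = 14.
Closing under the operation: H = {e, r, r^2, r^3, r^4, r^5, r^6}, so |H| = 7.

7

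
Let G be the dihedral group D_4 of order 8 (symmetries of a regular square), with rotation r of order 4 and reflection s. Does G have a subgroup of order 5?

5 does not divide |G| = 8, so by Lagrange no subgroup of order 5 exists.

No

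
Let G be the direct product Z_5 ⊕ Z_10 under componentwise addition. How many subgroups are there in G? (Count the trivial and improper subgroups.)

|G| = 50, so by Lagrange every subgroup order divides 50. Divisors: 1, 2, 5, 10, 25, 50.
Subgroups by order — order 1: 1; order 2: 1; order 5: 6; order 10: 6; order 25: 1; order 50: 1.
Total: 1 + 1 + 6 + 6 + 1 + 1 = 16.

16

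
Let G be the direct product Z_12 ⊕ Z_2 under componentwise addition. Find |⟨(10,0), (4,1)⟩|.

|⟨(10,0)⟩| = 6 and |⟨(4,1)⟩| = 6, so |H| is a multiple of lcm(6, 6) = 6 and divides |G| = 24.
Closing under the operation: H = {(0,0), (0,1), (2,0), (2,1), (4,0), (4,1), (6,0), (6,1), (8,0), (8,1), (10,0), (10,1)}, so |H| = 12.

12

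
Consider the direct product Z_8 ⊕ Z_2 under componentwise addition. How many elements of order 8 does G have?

8

An element (a,b) has order lcm(ord(a), ord(b)); count pairs with lcm equal to 8.
Enumerating gives 8 such elements.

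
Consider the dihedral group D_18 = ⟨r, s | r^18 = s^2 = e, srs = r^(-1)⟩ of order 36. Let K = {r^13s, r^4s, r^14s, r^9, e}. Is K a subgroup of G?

|K| = 5 does not divide |G| = 36, so by Lagrange K is not a subgroup.

No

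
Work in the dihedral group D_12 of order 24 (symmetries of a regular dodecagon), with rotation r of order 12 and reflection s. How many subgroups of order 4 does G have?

|G| = 24 and 4 | 24, so subgroups of order 4 are possible by Lagrange.
The subgroups of order 4 are: {e, r^6, r^4s, r^10s}; {e, r^6, r^5s, r^11s}; {e, r^6, r^2s, r^8s}; {e, r^3, r^6, r^9}; … (7 in all).
So G has 7 subgroups of order 4.

7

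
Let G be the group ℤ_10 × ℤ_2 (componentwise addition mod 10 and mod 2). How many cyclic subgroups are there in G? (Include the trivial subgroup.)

Group the elements of G by the cyclic subgroup they generate; each cyclic subgroup of order d accounts for φ(d) elements.
Cyclic subgroups by order — order 1: 1; order 2: 3; order 5: 1; order 10: 3.
Total: 8.

8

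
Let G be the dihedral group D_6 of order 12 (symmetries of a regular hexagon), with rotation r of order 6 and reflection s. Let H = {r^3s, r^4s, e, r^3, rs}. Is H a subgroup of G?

|H| = 5 does not divide |G| = 12, so by Lagrange H is not a subgroup.

No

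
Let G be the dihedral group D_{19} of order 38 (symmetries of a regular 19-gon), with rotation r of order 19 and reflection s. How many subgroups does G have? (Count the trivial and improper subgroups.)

22

|G| = 38, so by Lagrange every subgroup order divides 38. Divisors: 1, 2, 19, 38.
Subgroups by order — order 1: 1; order 2: 19; order 19: 1; order 38: 1.
Total: 1 + 19 + 1 + 1 = 22.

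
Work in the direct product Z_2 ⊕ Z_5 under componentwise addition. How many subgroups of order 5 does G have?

|G| = 10 and 5 | 10, so subgroups of order 5 are possible by Lagrange.
The subgroups of order 5 are: {(0,0), (0,1), (0,2), (0,3), (0,4)}.
So G has 1 subgroup of order 5.

1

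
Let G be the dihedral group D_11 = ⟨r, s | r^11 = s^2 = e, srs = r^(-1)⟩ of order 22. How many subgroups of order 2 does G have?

|G| = 22 and 2 | 22, so subgroups of order 2 are possible by Lagrange.
The subgroups of order 2 are: {e, r^10s}; {e, r^2s}; {e, r^3s}; {e, r^4s}; … (11 in all).
So G has 11 subgroups of order 2.

11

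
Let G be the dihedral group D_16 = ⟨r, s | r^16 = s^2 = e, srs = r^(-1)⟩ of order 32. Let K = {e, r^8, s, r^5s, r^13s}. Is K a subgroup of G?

|K| = 5 does not divide |G| = 32, so by Lagrange K is not a subgroup.

No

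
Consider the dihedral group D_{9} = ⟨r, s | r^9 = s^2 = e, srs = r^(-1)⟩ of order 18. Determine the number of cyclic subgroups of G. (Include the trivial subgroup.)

Each element a generates a cyclic subgroup ⟨a⟩; distinct elements may generate the same one (a cyclic group of order d has φ(d) generators).
Cyclic subgroups by order — order 1: 1; order 2: 9; order 3: 1; order 9: 1.
Total: 12.

12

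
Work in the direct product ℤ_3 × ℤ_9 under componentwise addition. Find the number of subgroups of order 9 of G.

|G| = 27 and 9 | 27, so subgroups of order 9 are possible by Lagrange.
The subgroups of order 9 are: {(0,0), (0,1), (0,2), (0,3), (0,4), (0,5), (0,6), (0,7), (0,8)}; {(0,0), (0,3), (0,6), (1,0), (1,3), (1,6), (2,0), (2,3), (2,6)}; {(0,0), (0,3), (0,6), (1,1), (1,4), (1,7), (2,2), (2,5), (2,8)}; {(0,0), (0,3), (0,6), (1,2), (1,5), (1,8), (2,1), (2,4), (2,7)}.
So G has 4 subgroups of order 9.

4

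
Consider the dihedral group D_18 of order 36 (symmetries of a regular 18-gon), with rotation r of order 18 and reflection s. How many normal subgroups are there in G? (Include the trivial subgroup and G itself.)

9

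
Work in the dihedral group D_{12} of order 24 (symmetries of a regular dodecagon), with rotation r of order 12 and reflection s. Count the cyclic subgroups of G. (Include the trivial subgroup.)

Group the elements of G by the cyclic subgroup they generate; each cyclic subgroup of order d accounts for φ(d) elements.
Cyclic subgroups by order — order 1: 1; order 2: 13; order 3: 1; order 4: 1; order 6: 1; order 12: 1.
Total: 18.

18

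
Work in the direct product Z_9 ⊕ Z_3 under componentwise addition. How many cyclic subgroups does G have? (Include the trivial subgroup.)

Group the elements of G by the cyclic subgroup they generate; each cyclic subgroup of order d accounts for φ(d) elements.
Cyclic subgroups by order — order 1: 1; order 3: 4; order 9: 3.
Total: 8.

8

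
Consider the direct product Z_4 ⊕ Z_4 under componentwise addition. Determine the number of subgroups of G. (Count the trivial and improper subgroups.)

15

|G| = 16, so by Lagrange every subgroup order divides 16. Divisors: 1, 2, 4, 8, 16.
Subgroups by order — order 1: 1; order 2: 3; order 4: 7; order 8: 3; order 16: 1.
Total: 1 + 3 + 7 + 3 + 1 = 15.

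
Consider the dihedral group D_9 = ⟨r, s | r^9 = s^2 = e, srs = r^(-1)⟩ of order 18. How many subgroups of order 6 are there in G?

3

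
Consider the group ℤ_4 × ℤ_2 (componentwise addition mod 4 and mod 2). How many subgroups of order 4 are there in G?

|G| = 8 and 4 | 8, so subgroups of order 4 are possible by Lagrange.
The subgroups of order 4 are: {(0,0), (0,1), (2,0), (2,1)}; {(0,0), (1,0), (2,0), (3,0)}; {(0,0), (1,1), (2,0), (3,1)}.
So G has 3 subgroups of order 4.

3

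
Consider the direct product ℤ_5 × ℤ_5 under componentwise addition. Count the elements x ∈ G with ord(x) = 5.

24

An element (a,b) has order lcm(ord(a), ord(b)); count pairs with lcm equal to 5.
Enumerating gives 24 such elements.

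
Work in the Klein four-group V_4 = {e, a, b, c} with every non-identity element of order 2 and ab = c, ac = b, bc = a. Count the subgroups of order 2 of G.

3

|G| = 4 and 2 | 4, so subgroups of order 2 are possible by Lagrange.
The subgroups of order 2 are: {e, a}; {e, b}; {e, c}.
So G has 3 subgroups of order 2.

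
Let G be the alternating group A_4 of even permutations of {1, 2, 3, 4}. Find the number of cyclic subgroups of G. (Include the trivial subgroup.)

A cyclic subgroup of order d is generated by each of its φ(d) elements of order d, so the cyclic subgroups of order d number (#elements of order d)/φ(d).
Cyclic subgroups by order — order 1: 1; order 2: 3; order 3: 4.
Total: 8.

8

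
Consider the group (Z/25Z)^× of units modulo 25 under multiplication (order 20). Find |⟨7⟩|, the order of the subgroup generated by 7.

Compute successive powers of 7 mod 25: 7, 24, 18, 1; 7^4 ≡ 1 (mod 25).
So |⟨7⟩| = 4.

4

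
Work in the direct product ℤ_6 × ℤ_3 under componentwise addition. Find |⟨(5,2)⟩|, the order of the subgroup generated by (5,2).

6

The order of (5,2) in Z_6 × Z_3 is lcm(ord(5) in Z_6, ord(2) in Z_3).
ord(5) = 6 and ord(2) = 3, so |⟨(5,2)⟩| = lcm(6, 3) = 6.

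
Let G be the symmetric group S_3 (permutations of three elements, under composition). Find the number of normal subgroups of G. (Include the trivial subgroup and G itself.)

3

G has 6 subgroups. Checking conjugation-invariance by order — order 1: 1/1 normal; order 2: 0/3 normal; order 3: 1/1 normal; order 6: 1/1 normal.
Total normal subgroups: 3.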